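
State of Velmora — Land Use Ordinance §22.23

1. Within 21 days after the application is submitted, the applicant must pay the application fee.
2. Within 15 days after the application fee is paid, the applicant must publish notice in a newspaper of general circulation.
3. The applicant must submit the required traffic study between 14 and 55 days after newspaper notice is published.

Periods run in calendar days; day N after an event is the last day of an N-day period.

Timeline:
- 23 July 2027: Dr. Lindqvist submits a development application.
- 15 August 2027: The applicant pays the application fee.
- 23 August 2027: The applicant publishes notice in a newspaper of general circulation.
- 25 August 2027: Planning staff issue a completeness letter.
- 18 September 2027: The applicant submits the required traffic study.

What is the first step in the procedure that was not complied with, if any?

Step 1

(1) due by 23 July 2027 + 21 days = 13 August 2027; done 15 August 2027 — 2 days late.
The procedure was therefore not followed at step 1.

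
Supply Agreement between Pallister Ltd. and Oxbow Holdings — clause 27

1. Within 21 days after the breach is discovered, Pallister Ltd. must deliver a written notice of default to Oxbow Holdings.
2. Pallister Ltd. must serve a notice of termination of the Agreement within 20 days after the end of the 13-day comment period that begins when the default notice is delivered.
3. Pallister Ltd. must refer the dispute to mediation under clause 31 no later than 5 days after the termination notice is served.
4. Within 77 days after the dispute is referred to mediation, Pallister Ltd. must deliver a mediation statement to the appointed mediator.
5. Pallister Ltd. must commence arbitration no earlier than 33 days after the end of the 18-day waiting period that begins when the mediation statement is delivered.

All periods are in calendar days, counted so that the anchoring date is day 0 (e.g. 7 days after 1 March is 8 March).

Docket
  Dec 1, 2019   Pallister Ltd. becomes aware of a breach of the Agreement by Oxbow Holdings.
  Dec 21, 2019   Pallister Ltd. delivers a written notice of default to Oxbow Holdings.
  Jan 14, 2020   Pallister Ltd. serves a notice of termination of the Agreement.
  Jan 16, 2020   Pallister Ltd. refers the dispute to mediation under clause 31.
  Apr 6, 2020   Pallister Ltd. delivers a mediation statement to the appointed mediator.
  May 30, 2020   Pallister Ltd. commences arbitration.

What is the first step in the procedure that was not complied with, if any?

Step 4

(1) due by Dec 1, 2019 + 21 days = Dec 22, 2019; completed Dec 21, 2019, before the deadline.
(2) due by Jan 3, 2020 + 20 days = Jan 23, 2020; Jan 14, 2020 is within that limit.
(3) due by Jan 14, 2020 + 5 days = Jan 19, 2020; done Jan 16, 2020 — timely.
(4) due by Jan 16, 2020 + 77 days = Apr 2, 2020; not done until Apr 6, 2020, 4 days after the deadline.
That is the first point of non-compliance.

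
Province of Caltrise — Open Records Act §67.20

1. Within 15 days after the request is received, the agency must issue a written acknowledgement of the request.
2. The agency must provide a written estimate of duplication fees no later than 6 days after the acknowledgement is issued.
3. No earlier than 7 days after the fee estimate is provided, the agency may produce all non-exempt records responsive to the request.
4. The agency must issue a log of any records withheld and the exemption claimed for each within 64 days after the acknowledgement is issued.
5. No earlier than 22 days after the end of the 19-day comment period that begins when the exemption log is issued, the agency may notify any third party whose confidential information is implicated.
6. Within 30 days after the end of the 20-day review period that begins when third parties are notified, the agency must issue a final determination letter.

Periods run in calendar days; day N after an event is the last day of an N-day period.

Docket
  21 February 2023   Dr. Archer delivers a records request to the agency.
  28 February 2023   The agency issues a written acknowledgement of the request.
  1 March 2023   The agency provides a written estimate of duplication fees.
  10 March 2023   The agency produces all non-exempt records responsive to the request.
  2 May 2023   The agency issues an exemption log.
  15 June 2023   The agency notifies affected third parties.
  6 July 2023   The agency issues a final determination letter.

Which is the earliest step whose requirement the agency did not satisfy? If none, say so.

(1) due by 21 February 2023 + 15 days = 8 March 2023; completed 28 February 2023, before the deadline.
(2) due by 28 February 2023 + 6 days = 6 March 2023; 1 March 2023 is within that limit.
(3) permitted from 1 March 2023 + 7 days = 8 March 2023 onward; done 10 March 2023, after the minimum wait.
(4) due by 28 February 2023 + 64 days = 3 May 2023; 2 May 2023 is within that limit.
(5) permitted from 21 May 2023 + 22 days = 12 June 2023 onward; 15 June 2023 is on or after that date.
(6) due by 5 July 2023 + 30 days = 4 August 2023; done 6 July 2023 — timely.

None — every step was satisfied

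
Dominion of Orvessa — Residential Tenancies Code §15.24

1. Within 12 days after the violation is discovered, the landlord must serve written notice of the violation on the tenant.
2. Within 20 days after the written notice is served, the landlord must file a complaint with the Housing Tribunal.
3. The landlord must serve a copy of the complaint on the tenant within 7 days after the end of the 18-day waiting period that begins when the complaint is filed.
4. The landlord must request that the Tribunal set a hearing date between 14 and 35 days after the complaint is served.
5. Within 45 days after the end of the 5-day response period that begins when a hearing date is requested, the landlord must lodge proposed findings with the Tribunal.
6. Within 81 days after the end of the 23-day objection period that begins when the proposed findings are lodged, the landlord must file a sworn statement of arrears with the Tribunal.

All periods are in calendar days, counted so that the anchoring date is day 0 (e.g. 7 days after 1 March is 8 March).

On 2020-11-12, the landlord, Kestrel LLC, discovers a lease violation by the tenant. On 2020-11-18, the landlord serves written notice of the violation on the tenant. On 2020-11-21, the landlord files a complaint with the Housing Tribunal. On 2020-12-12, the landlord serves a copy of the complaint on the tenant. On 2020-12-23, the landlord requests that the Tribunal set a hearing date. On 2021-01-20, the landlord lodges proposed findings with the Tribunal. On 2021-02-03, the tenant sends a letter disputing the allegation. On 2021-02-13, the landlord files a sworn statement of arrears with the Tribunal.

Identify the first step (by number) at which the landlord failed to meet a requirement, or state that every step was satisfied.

Step 1: 12 days after 2020-11-12 (when the violation is discovered) is 2020-11-24; completed 2020-11-18, before the deadline.
Step 2: 20 days after 2020-11-18 (when the written notice is served) is 2020-12-08; completed 2020-11-21, before the deadline.
Step 3: 7 days after 2020-12-09 (end of the 18-day waiting period, which began when the complaint is filed on 2020-11-21) is 2020-12-16; done 2020-12-12 — timely.
Step 4: the window is 14–35 days after 2020-12-12 (when the complaint is served), so 2020-12-26 through 2021-01-16; 2020-12-23 is 3 days too early.

Step 4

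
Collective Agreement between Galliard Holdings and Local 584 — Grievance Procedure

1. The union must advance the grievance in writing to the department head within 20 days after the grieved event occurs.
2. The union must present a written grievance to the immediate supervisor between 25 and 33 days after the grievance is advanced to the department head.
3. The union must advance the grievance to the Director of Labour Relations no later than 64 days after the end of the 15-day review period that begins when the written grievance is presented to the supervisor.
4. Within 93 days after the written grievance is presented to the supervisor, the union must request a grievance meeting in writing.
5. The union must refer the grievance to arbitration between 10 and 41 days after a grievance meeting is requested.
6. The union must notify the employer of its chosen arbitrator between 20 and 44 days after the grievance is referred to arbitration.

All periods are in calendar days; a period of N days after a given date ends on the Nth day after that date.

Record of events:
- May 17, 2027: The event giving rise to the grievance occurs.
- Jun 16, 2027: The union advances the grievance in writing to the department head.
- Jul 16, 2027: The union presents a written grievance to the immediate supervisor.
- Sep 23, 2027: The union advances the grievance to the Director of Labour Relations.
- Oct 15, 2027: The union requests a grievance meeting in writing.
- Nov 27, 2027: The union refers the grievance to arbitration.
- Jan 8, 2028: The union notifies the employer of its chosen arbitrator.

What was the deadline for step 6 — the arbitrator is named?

Step 6 runs from Nov 27, 2027, when the grievance is referred to arbitration. The window is 20–44 days after Nov 27, 2027; it closes on Jan 10, 2028.

Jan 10, 2028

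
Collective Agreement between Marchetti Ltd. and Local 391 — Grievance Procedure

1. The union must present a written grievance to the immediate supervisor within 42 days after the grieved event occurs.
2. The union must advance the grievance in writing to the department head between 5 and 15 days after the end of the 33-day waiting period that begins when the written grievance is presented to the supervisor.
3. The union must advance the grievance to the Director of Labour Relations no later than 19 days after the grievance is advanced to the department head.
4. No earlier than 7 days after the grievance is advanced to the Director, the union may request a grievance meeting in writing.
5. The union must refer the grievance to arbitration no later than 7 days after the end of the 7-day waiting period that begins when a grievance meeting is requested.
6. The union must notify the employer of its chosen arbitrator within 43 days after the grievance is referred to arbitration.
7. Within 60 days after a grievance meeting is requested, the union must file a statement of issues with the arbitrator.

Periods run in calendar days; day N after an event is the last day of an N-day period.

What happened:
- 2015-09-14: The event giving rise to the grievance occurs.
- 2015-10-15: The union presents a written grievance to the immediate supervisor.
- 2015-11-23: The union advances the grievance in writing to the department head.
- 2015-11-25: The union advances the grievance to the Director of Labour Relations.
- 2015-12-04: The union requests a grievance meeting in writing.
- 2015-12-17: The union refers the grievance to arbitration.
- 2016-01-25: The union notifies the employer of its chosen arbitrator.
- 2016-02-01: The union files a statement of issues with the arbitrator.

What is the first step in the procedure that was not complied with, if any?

(1) due by 2015-09-14 + 42 days = 2015-10-26; completed 2015-10-15, before the deadline.
(2) the permitted window runs from 2015-11-17 + 5 = 2015-11-22 to 2015-11-17 + 15 = 2015-12-02; done 2015-11-23 — within the window.
(3) due by 2015-11-23 + 19 days = 2015-12-12; 2015-11-25 is within that limit.
(4) permitted from 2015-11-25 + 7 days = 2015-12-02 onward; done 2015-12-04, after the minimum wait.
(5) due by 2015-12-11 + 7 days = 2015-12-18; 2015-12-17 is within that limit.
(6) due by 2015-12-17 + 43 days = 2016-01-29; completed 2016-01-25, before the deadline.
(7) due by 2015-12-04 + 60 days = 2016-02-02; completed 2016-02-01, before the deadline.

None — every step was satisfied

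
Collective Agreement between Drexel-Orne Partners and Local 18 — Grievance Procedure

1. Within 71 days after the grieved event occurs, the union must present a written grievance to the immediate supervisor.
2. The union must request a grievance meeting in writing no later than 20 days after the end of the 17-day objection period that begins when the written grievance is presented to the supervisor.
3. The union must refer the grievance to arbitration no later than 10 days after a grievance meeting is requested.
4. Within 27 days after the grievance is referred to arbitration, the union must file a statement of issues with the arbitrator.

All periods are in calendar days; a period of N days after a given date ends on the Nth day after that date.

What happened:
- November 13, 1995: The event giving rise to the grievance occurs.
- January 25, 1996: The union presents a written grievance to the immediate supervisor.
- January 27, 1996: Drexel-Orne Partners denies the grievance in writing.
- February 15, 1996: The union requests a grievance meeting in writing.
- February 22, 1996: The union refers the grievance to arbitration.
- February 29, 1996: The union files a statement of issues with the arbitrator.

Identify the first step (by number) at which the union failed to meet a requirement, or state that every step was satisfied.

Step 1

(1) due by November 13, 1995 + 71 days = January 23, 1996; done January 25, 1996 — 2 days late.
The procedure was therefore not followed at step 1.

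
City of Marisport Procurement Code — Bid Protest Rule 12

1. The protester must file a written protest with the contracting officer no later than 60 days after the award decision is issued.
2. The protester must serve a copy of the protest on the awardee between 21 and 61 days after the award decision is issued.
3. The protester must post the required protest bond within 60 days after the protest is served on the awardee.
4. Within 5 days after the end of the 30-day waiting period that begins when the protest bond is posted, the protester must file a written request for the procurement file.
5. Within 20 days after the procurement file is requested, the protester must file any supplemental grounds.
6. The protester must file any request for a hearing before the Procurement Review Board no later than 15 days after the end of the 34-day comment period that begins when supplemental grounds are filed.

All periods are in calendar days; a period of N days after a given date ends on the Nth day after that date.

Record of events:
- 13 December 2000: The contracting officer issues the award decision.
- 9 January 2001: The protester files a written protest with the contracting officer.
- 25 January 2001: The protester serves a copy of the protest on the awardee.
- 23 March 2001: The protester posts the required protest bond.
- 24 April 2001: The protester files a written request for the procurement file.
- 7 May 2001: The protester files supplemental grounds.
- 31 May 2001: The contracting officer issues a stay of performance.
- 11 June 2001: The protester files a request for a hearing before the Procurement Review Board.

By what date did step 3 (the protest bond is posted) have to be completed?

Step 3 runs from 25 January 2001, when the protest is served on the awardee. 60 days after 25 January 2001 is 26 March 2001.

26 March 2001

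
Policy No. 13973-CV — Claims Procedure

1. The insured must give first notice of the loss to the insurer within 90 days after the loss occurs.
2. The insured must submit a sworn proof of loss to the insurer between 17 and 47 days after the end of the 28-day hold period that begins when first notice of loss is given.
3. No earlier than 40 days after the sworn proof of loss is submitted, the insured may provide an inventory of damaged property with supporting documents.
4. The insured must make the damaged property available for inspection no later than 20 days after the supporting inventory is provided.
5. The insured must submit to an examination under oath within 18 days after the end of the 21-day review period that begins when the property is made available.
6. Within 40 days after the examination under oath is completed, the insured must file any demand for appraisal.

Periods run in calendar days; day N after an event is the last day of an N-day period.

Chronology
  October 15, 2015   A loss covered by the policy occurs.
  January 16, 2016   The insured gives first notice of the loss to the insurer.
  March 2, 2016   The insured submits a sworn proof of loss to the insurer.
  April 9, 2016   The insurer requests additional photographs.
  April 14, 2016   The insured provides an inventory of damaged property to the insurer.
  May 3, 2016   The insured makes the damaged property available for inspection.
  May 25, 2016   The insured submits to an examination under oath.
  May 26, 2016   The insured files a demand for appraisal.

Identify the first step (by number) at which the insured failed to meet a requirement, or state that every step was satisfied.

Step 1

Step 1 — counting 90 days from October 15, 2015 (when the loss occurs) gives a deadline of January 13, 2016; not done until January 16, 2016, 3 days after the deadline.
That is the first point of non-compliance.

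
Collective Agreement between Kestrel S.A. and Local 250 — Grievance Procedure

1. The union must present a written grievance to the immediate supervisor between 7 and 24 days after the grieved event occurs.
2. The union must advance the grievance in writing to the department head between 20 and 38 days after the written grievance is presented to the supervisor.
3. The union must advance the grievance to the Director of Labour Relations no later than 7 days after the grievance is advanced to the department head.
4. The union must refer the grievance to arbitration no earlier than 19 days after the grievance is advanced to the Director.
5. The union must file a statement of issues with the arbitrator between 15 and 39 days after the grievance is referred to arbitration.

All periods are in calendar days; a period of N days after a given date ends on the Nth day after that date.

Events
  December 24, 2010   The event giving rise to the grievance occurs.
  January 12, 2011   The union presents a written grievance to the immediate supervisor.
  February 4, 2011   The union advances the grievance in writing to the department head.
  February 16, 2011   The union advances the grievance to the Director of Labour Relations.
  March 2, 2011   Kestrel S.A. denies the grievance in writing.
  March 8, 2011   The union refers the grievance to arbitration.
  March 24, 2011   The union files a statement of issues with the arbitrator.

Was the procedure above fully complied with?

Step 1: the window is 7–24 days after December 24, 2010 (when the grieved event occurs), so December 31, 2010 through January 17, 2011; January 12, 2011 falls inside that range.
Step 2: the window is 20–38 days after January 12, 2011 (when the written grievance is presented to the supervisor), so February 1, 2011 through February 19, 2011; done February 4, 2011 — within the window.
Step 3: 7 days after February 4, 2011 (when the grievance is advanced to the department head) is February 11, 2011; February 16, 2011 misses that deadline by 5 days.

No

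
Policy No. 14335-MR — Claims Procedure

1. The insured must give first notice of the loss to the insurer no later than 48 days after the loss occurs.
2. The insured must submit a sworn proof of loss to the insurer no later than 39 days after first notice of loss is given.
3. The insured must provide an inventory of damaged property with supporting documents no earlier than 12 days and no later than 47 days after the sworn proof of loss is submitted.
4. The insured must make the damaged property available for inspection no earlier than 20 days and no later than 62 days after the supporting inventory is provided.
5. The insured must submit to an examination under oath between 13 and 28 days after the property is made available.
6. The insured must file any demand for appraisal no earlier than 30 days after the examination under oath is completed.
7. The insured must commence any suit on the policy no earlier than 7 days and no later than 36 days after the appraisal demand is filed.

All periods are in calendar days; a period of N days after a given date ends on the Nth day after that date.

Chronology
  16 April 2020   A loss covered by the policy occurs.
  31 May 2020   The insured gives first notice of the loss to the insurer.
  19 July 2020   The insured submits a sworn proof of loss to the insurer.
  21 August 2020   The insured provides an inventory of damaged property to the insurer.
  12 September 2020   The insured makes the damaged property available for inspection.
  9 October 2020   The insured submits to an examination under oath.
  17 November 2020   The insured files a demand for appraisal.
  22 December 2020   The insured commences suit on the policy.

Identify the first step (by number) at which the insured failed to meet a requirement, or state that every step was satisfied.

Step 1 — counting 48 days from 16 April 2020 (when the loss occurs) gives a deadline of 3 June 2020; done 31 May 2020 — timely.
Step 2 — counting 39 days from 31 May 2020 (when first notice of loss is given) gives a deadline of 9 July 2020; 19 July 2020 misses that deadline by 10 days.
The procedure was therefore not followed at step 2.

Step 2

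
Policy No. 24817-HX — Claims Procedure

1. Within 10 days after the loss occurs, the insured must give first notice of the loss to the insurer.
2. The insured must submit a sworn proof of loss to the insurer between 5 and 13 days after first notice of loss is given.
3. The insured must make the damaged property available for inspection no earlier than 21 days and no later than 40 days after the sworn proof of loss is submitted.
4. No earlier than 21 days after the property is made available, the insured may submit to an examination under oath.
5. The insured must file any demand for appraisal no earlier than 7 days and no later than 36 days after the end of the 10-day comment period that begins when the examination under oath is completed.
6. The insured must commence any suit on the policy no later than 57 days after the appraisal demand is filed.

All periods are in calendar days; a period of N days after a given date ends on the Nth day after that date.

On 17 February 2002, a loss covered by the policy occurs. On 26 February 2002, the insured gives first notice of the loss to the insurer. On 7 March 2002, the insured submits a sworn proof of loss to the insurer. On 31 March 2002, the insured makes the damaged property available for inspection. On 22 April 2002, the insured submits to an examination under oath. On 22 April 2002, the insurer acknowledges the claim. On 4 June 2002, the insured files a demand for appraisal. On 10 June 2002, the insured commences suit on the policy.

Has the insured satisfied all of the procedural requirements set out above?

Yes

Step 1 — counting 10 days from 17 February 2002 (when the loss occurs) gives a deadline of 27 February 2002; done 26 February 2002 — timely.
Step 2 — 5 and 13 days from 26 February 2002 (when first notice of loss is given) are 3 March 2002 and 11 March 2002 respectively; done 7 March 2002 — within the window.
Step 3 — 21 and 40 days from 7 March 2002 (when the sworn proof of loss is submitted) are 28 March 2002 and 16 April 2002 respectively; 31 March 2002 falls inside that range.
Step 4 — must wait 21 days from 31 March 2002 (when the property is made available), so not before 21 April 2002; done 22 April 2002 — permitted.
Step 5 — 7 and 36 days from 2 May 2002 (end of the 10-day comment period, which began when the examination under oath is completed on 22 April 2002) are 9 May 2002 and 7 June 2002 respectively; done 4 June 2002, which is between those dates.
Step 6 — counting 57 days from 4 June 2002 (when the appraisal demand is filed) gives a deadline of 31 July 2002; completed 10 June 2002, before the deadline.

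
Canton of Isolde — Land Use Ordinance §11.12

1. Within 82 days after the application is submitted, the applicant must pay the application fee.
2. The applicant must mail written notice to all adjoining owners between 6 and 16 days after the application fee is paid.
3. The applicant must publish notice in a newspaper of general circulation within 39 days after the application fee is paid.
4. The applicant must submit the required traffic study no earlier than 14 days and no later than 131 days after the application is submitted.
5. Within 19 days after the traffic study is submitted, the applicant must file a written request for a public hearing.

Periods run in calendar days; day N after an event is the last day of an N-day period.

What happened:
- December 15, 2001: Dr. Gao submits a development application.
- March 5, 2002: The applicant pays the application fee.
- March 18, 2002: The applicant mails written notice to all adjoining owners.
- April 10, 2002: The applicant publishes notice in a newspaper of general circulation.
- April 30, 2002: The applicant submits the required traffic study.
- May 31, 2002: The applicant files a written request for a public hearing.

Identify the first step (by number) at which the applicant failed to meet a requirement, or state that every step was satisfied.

Step 4

Step 1: 82 days after December 15, 2001 (when the application is submitted) is March 7, 2002; done March 5, 2002 — timely.
Step 2: the window is 6–16 days after March 5, 2002 (when the application fee is paid), so March 11, 2002 through March 21, 2002; done March 18, 2002, which is between those dates.
Step 3: 39 days after March 5, 2002 (when the application fee is paid) is April 13, 2002; April 10, 2002 is within that limit.
Step 4: the window is 14–131 days after December 15, 2001 (when the application is submitted), so December 29, 2001 through April 25, 2002; April 30, 2002 is 5 days past the end of the window.
The procedure was therefore not followed at step 4.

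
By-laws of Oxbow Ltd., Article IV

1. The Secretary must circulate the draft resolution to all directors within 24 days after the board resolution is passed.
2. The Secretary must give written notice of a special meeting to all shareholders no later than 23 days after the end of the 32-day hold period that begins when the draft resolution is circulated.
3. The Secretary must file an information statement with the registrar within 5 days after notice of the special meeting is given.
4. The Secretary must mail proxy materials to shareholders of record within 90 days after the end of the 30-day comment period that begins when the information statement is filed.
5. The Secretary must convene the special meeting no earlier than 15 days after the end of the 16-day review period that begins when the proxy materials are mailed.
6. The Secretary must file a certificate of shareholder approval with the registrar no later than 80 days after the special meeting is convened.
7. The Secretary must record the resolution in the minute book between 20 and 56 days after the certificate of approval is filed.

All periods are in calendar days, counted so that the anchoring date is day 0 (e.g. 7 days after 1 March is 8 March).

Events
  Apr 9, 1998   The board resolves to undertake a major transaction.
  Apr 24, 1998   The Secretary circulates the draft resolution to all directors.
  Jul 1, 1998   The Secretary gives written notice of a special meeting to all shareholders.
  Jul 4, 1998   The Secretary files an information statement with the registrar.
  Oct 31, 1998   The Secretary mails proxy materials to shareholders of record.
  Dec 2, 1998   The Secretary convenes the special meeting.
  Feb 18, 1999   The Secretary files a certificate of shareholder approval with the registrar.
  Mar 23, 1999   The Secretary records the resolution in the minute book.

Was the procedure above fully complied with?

No

Step 1: 24 days after Apr 9, 1998 (when the board resolution is passed) is May 3, 1998; Apr 24, 1998 is within that limit.
Step 2: 23 days after May 26, 1998 (end of the 32-day hold period, which began when the draft resolution is circulated on Apr 24, 1998) is Jun 18, 1998; done Jul 1, 1998 — 13 days late.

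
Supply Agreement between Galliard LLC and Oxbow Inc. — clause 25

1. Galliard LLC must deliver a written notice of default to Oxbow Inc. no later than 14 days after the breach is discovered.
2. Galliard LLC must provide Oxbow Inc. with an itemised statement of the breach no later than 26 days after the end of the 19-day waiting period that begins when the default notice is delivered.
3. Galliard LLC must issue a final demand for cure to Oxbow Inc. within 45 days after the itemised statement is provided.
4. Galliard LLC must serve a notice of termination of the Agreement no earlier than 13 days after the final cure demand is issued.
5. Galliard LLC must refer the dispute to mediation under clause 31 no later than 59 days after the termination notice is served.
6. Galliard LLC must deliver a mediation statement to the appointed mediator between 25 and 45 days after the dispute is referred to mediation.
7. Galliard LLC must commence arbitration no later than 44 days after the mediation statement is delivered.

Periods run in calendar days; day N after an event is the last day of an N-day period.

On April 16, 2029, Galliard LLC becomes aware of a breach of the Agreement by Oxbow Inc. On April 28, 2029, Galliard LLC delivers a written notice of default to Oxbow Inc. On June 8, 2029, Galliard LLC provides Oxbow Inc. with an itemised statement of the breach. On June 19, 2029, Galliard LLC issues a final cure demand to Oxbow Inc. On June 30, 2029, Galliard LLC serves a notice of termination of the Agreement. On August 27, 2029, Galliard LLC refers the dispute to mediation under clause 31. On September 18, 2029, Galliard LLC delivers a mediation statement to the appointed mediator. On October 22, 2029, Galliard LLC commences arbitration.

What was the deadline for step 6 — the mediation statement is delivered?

October 11, 2029

Step 6 runs from August 27, 2029, when the dispute is referred to mediation. The window is 25–45 days after August 27, 2029; it closes on October 11, 2029.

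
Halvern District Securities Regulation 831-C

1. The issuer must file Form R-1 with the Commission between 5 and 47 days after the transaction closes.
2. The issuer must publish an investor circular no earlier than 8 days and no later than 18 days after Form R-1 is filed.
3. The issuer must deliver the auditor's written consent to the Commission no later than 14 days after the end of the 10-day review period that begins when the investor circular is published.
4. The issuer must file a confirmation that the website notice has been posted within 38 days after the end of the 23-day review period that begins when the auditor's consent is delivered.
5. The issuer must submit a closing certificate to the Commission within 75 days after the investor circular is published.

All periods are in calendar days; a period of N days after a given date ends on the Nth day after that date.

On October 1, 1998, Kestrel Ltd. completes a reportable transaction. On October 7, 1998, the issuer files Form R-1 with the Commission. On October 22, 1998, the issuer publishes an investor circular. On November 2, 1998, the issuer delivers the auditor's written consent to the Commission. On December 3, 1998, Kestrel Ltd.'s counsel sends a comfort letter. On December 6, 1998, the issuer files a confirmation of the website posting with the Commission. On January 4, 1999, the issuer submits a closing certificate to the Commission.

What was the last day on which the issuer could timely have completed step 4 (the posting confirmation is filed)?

January 2, 1999

The auditor's consent is delivered on November 2, 1998; the 23-day review period therefore ends November 25, 1998, and step 4 runs from that date. 38 days after November 25, 1998 is January 2, 1999.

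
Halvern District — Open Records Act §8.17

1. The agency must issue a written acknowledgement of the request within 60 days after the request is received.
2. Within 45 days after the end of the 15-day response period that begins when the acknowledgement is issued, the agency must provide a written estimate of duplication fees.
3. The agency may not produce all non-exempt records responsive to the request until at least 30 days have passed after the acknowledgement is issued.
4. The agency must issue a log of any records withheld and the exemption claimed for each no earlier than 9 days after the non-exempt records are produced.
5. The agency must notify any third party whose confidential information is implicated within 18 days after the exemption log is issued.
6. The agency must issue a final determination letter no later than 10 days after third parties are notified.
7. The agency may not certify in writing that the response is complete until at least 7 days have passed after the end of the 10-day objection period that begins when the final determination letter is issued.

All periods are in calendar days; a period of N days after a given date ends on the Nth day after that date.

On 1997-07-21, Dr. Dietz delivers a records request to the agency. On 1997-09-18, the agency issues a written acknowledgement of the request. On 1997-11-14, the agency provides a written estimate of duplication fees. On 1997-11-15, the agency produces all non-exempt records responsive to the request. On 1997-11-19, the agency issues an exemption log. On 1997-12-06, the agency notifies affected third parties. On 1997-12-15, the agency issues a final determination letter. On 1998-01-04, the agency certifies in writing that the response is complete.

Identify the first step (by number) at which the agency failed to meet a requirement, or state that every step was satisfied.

Step 4

Step 1 — counting 60 days from 1997-07-21 (when the request is received) gives a deadline of 1997-09-19; completed 1997-09-18, before the deadline.
Step 2 — counting 45 days from 1997-10-03 (end of the 15-day response period, which began when the acknowledgement is issued on 1997-09-18) gives a deadline of 1997-11-17; 1997-11-14 is within that limit.
Step 3 — must wait 30 days from 1997-09-18 (when the acknowledgement is issued), so not before 1997-10-18; done 1997-11-15 — permitted.
Step 4 — must wait 9 days from 1997-11-15 (when the non-exempt records are produced), so not before 1997-11-24; acted on 1997-11-19, 5 days prematurely.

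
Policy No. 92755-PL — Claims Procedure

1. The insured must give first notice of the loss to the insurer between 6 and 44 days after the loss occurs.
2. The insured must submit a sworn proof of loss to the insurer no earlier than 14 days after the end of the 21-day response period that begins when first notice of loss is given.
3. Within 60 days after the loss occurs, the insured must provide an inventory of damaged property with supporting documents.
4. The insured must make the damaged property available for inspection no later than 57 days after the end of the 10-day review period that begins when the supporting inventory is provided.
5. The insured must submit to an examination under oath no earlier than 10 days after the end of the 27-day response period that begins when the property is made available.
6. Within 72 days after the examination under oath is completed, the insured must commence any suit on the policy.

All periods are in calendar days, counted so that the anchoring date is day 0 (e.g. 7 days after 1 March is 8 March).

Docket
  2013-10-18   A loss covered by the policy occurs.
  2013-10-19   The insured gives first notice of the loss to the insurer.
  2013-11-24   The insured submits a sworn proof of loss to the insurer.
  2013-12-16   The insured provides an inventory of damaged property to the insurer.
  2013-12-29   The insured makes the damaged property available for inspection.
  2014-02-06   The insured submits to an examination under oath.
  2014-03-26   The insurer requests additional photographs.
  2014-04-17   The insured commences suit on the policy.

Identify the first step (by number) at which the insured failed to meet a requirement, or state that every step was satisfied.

Step 1: the window is 6–44 days after 2013-10-18 (when the loss occurs), so 2013-10-24 through 2013-12-01; 2013-10-19 is 5 days too early.
That is the first point of non-compliance.

Step 1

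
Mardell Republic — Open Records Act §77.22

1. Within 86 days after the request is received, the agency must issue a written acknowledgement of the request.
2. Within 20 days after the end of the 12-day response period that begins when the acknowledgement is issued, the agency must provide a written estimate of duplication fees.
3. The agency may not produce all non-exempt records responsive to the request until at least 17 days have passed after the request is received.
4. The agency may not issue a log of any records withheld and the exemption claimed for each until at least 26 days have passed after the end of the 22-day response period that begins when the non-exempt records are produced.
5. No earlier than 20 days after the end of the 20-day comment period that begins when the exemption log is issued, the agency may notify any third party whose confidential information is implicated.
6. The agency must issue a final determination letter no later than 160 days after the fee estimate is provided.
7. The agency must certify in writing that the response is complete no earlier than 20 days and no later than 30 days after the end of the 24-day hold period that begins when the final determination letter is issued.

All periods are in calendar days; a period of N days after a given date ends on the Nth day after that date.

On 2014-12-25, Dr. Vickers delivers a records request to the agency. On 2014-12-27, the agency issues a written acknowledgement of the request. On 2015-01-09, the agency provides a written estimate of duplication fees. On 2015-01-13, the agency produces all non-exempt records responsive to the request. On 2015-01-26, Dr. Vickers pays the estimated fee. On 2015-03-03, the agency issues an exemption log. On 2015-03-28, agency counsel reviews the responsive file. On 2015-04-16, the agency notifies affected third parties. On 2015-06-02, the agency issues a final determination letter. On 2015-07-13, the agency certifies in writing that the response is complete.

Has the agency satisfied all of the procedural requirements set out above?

Step 1: 86 days after 2014-12-25 (when the request is received) is 2015-03-21; completed 2014-12-27, before the deadline.
Step 2: 20 days after 2015-01-08 (end of the 12-day response period, which began when the acknowledgement is issued on 2014-12-27) is 2015-01-28; 2015-01-09 is within that limit.
Step 3: the earliest permitted date is 17 days after 2014-12-25 (when the request is received), i.e. 2015-01-11; done 2015-01-13, after the minimum wait.
Step 4: the earliest permitted date is 26 days after 2015-02-04 (end of the 22-day response period, which began when the non-exempt records are produced on 2015-01-13), i.e. 2015-03-02; done 2015-03-03 — permitted.
Step 5: the earliest permitted date is 20 days after 2015-03-23 (end of the 20-day comment period, which began when the exemption log is issued on 2015-03-03), i.e. 2015-04-12; done 2015-04-16, after the minimum wait.
Step 6: 160 days after 2015-01-09 (when the fee estimate is provided) is 2015-06-18; done 2015-06-02 — timely.
Step 7: the window is 20–30 days after 2015-06-26 (end of the 24-day hold period, which began when the final determination letter is issued on 2015-06-02), so 2015-07-16 through 2015-07-26; done 2015-07-13 — 3 days before the window opened.

No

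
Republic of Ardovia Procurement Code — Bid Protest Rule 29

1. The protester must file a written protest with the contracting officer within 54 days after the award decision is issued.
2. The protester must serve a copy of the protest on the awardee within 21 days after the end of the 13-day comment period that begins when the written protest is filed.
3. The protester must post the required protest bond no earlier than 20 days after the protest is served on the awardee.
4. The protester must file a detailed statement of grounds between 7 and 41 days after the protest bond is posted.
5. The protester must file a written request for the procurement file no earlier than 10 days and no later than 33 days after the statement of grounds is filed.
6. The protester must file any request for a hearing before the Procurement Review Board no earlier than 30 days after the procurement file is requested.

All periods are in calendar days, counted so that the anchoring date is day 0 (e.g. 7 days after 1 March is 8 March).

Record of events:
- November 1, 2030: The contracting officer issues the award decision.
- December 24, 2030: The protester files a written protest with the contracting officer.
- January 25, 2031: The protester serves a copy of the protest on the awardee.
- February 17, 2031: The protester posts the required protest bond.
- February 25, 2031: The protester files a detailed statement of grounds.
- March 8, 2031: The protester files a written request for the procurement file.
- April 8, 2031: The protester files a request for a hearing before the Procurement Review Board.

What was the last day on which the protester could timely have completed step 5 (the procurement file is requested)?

March 30, 2031

Step 5 runs from February 25, 2031, when the statement of grounds is filed. The window is 10–33 days after February 25, 2031; it closes on March 30, 2031.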